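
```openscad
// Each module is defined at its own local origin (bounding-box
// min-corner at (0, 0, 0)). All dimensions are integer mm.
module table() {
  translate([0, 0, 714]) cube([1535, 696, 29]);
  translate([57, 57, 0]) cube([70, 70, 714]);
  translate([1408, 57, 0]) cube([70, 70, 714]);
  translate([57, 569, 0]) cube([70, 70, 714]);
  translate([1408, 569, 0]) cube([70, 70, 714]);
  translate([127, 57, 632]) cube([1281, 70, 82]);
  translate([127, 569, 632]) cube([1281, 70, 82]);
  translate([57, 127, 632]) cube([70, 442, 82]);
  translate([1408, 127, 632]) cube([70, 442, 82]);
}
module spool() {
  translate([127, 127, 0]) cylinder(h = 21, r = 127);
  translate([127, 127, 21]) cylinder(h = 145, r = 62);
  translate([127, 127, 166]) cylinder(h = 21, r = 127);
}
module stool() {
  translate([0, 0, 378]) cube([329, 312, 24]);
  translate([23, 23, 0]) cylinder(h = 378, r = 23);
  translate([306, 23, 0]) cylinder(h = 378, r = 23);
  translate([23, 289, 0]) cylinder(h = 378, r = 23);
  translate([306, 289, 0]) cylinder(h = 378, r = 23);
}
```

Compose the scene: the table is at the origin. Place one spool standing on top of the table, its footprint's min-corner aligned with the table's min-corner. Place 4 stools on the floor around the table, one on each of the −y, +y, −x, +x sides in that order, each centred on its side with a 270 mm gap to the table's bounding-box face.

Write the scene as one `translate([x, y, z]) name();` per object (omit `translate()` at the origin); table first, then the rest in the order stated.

table();
translate([0, 0, 743]) spool();
translate([603, -582, 0]) stool();
translate([603, 966, 0]) stool();
translate([-599, 192, 0]) stool();
translate([1805, 192, 0]) stool();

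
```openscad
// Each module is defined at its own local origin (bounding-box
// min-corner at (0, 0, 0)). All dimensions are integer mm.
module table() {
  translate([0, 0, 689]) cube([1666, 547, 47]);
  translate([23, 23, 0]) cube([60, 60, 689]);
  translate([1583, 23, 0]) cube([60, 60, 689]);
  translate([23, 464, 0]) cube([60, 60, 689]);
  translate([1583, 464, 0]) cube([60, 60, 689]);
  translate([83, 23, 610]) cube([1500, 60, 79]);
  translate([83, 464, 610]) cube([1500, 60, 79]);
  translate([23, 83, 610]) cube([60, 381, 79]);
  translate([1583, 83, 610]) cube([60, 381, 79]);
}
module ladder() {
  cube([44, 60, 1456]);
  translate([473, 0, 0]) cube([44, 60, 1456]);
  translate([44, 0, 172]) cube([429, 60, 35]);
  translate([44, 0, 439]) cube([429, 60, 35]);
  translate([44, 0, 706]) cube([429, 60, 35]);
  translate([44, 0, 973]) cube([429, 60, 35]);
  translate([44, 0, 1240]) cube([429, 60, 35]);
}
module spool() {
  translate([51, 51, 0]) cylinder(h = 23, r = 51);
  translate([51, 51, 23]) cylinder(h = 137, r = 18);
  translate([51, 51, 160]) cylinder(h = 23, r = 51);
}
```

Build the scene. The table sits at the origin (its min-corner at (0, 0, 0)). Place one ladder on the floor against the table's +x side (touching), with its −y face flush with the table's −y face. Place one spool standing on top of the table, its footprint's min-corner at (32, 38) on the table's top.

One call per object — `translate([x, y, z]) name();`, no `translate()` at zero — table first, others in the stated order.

table();
translate([1666, 0, 0]) ladder();
translate([32, 38, 736]) spool();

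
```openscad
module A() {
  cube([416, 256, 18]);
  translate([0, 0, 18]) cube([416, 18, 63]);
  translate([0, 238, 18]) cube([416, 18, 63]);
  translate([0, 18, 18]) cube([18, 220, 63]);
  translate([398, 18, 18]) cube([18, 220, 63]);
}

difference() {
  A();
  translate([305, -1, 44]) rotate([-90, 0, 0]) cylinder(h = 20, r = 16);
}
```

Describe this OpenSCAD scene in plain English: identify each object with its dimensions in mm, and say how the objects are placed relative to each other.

A is an open storage box with external size 416×256×81 mm and wall thickness 18 mm (the base is also 18 mm thick). The base covers the whole footprint; the four walls stand on the base, with the y-facing walls full-width and the x-facing walls fitting between their inner faces.

The open box has a circular hole of radius 16 mm through its front wall, centred at (x = 305, z = 44).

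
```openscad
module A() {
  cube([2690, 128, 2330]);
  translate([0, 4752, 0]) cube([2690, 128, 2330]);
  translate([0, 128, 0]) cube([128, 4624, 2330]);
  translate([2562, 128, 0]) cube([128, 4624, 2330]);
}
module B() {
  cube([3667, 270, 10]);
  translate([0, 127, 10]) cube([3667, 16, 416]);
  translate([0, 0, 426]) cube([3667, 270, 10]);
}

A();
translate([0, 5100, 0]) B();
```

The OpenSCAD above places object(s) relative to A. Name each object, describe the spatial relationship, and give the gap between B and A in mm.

A is a house frame. B is an I-beam. The I-beam is on the floor beside the house frame on its +y side. The gap between the I-beam and the house frame is 220 mm.

The I-beam's nearest face is 220 mm from the house frame's +y face.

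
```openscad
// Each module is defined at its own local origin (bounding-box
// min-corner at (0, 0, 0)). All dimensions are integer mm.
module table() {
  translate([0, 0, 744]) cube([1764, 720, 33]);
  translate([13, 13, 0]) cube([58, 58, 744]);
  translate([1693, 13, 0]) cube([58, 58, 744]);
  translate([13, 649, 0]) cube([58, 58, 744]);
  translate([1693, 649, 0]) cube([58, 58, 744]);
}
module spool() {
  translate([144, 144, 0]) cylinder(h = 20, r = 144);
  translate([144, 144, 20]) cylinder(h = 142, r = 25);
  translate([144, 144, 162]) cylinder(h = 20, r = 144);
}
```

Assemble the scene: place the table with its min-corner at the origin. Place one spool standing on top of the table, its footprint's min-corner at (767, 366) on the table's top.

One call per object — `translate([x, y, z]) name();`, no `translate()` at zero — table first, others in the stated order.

table();
translate([767, 366, 777]) spool();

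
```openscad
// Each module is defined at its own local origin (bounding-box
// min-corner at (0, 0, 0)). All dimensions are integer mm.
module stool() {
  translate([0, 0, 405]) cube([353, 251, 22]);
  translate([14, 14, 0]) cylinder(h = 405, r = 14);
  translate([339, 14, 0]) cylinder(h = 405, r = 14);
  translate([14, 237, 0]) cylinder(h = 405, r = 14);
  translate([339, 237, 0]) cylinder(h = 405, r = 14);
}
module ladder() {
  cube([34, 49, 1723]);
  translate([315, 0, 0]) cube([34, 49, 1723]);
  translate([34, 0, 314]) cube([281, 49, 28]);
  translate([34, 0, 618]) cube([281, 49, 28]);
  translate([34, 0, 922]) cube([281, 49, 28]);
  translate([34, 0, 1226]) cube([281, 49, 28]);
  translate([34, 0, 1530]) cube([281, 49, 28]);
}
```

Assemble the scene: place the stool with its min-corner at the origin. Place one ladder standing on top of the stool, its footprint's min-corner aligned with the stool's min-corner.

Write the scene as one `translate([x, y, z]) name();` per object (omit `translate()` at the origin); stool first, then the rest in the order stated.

stool();
translate([0, 0, 427]) ladder();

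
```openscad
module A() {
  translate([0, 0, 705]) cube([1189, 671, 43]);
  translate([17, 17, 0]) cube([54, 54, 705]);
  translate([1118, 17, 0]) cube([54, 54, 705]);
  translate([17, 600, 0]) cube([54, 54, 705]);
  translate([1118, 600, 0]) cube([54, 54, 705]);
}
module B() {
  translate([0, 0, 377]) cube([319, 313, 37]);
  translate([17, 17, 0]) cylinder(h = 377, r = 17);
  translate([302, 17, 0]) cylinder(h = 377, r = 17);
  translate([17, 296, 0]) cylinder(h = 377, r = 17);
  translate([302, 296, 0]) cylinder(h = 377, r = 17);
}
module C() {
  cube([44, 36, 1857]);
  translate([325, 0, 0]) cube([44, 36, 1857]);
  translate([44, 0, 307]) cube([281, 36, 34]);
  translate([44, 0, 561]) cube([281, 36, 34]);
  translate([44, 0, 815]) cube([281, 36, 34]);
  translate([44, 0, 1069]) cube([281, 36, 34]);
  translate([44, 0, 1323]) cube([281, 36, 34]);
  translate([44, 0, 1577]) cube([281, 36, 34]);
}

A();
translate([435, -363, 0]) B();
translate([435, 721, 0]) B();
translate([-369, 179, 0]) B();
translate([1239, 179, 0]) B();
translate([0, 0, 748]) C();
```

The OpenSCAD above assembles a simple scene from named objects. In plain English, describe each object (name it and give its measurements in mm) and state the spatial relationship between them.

A is a table: top 1189 mm (x) × 671 mm (y), 43 mm thick, upper face at z = 748 mm, on four 54×54 mm square legs, each inset 17 mm from the nearest pair of top edges, running from z = 0 to the bottom of the top.

B is a four-legged stool. The seat is a 319×313×37 mm slab whose top surface is at z = 414 mm; four round legs, each 34 mm in diameter, run from the floor (z = 0) to the underside of the seat, each leg's axis is inset half a diameter from the nearest pair of seat edges (so the leg's bounding box is flush with the corner).

C is a straight ladder. Two 44×36 mm vertical rails, 1857 mm tall, stand 369 mm apart (outside-to-outside) with their front faces coplanar on the −y side. 6 rungs, each 36 mm deep and 34 mm tall, span between the inner faces of the rails, front faces flush with the rails. The lowest rung's underside is at z = 307 mm and rungs are spaced 254 mm apart (underside to underside).

Four stools sit around the table at the −y, +y, −x, +x sides. The ladder is on top of the table.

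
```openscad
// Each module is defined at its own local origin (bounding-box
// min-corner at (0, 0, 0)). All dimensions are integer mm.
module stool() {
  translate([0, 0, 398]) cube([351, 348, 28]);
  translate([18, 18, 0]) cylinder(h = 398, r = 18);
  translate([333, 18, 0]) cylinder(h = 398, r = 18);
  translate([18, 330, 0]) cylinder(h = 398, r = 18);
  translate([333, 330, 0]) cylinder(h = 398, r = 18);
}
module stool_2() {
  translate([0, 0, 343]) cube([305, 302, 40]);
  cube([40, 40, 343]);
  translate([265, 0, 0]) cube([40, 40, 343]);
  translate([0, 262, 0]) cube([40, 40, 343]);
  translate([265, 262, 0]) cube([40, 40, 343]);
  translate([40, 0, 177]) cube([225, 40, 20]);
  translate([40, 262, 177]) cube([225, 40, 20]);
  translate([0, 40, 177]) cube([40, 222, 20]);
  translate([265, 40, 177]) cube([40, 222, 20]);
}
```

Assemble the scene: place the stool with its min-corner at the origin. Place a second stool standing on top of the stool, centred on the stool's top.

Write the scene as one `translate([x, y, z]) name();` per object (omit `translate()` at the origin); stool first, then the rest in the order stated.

stool();
translate([23, 23, 426]) stool_2();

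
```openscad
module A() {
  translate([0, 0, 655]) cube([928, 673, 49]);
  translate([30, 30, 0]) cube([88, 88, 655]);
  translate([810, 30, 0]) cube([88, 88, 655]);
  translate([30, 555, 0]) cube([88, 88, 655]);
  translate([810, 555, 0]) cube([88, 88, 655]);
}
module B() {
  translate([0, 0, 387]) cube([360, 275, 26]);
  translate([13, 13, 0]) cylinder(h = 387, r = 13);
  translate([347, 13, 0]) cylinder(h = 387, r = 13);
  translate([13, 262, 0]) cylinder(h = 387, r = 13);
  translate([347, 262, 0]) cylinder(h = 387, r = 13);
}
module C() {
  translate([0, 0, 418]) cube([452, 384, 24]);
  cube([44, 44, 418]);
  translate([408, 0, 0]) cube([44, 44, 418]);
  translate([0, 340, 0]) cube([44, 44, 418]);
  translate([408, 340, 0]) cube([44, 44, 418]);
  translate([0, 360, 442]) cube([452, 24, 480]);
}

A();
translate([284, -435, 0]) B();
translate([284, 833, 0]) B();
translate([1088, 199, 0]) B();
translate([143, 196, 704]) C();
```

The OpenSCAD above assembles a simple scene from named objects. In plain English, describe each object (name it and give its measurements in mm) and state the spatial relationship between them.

A is a table with a 928×673 mm rectangular top, 49 mm thick, top surface at z = 704 mm, supported by four 88×88 mm square legs, each inset 30 mm from the nearest pair of top edges, running from the floor.

B is a four-legged stool. The seat is 360×275 mm, 26 mm thick, top at z = 413 mm. It stands on four round legs, each 26 mm in diameter, from z = 0 to the seat underside, each leg's axis is inset half a diameter from the nearest pair of seat edges (so the leg's bounding box is flush with the corner).

C is a chair. The seat is a 452×384×24 mm slab with its top at z = 442 mm, on four 44×44 mm corner legs (flush with the seat edges, standing on z = 0). A flat backrest 24 mm thick, 480 mm tall, spans the full seat width and rises from the seat top along its +y edge, rear face flush with the rear of the seat.

Three stools sit around the table at the −y, +y, +x sides. The chair is on top of the table.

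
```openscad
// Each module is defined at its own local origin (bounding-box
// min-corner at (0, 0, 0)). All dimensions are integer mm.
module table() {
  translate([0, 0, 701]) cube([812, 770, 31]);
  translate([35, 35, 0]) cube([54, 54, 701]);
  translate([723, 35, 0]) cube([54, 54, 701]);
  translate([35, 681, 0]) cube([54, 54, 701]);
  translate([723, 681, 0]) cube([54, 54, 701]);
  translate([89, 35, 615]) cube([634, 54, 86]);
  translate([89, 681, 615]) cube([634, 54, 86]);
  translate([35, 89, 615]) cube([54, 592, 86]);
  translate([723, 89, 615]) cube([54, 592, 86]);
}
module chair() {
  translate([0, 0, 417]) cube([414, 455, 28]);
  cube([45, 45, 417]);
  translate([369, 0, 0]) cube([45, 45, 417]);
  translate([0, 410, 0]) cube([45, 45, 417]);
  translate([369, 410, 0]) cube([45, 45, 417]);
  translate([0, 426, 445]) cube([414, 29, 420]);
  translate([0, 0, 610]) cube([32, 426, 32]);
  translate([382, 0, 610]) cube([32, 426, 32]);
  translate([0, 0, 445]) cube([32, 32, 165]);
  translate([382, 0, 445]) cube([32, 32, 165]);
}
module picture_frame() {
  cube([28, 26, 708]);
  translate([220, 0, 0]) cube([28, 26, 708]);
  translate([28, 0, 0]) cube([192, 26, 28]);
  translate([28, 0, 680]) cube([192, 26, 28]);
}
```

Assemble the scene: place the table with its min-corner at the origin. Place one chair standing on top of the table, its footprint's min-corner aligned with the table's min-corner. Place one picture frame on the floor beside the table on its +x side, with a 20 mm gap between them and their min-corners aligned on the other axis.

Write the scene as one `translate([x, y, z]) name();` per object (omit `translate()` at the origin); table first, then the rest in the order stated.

table();
translate([0, 0, 732]) chair();
translate([832, 0, 0]) picture_frame();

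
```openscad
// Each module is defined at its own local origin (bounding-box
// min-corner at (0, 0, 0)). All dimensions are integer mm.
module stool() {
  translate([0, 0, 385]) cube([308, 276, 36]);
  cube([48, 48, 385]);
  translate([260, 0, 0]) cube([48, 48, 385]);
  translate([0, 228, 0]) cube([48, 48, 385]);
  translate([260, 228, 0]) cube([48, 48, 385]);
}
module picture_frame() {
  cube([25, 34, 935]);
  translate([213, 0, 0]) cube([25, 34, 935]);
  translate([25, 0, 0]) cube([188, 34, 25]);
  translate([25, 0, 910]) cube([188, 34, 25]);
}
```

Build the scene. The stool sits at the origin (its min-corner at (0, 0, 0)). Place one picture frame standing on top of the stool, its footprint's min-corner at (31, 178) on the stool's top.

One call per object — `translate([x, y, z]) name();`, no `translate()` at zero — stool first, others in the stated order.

stool();
translate([31, 178, 421]) picture_frame();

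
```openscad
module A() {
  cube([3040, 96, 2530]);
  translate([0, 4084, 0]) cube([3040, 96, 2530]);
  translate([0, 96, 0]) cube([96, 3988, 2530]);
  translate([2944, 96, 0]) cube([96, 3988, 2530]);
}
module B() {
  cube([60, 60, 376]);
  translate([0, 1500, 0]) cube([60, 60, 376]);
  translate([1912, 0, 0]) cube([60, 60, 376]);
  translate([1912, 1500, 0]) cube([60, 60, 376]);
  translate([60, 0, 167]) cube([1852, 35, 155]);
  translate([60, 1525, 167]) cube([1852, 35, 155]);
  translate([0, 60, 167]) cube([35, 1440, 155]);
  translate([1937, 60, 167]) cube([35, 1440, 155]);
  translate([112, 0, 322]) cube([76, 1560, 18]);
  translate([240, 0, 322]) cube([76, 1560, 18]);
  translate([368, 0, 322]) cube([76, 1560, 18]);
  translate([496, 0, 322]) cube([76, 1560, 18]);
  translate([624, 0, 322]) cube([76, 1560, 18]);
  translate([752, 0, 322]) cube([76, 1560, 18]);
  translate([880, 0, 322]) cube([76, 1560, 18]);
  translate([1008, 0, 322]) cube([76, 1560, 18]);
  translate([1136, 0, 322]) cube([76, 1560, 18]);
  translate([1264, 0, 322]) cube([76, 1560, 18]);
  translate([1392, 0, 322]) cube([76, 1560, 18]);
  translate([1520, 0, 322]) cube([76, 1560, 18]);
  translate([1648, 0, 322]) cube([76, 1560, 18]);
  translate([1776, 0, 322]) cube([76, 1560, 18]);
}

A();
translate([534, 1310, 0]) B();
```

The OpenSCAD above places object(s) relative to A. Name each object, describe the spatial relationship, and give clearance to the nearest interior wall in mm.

A is a house frame. B is a bed frame. The bed frame sits inside the house frame, centred. The clearance to the nearest interior wall is 438 mm.

Clearances: x = 438, y = 1214; minimum 438 mm.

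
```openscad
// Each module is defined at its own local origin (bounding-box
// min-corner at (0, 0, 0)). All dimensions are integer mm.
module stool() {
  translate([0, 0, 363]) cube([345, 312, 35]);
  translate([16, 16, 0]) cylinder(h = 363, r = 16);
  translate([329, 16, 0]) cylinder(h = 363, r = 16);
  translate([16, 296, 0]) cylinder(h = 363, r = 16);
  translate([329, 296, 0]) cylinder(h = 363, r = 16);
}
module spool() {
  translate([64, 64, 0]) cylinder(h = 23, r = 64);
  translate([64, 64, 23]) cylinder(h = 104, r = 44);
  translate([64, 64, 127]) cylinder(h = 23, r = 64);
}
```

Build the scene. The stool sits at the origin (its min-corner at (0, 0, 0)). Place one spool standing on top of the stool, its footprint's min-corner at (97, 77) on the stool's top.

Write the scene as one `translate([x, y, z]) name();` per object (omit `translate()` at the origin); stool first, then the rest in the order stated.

stool();
translate([97, 77, 398]) spool();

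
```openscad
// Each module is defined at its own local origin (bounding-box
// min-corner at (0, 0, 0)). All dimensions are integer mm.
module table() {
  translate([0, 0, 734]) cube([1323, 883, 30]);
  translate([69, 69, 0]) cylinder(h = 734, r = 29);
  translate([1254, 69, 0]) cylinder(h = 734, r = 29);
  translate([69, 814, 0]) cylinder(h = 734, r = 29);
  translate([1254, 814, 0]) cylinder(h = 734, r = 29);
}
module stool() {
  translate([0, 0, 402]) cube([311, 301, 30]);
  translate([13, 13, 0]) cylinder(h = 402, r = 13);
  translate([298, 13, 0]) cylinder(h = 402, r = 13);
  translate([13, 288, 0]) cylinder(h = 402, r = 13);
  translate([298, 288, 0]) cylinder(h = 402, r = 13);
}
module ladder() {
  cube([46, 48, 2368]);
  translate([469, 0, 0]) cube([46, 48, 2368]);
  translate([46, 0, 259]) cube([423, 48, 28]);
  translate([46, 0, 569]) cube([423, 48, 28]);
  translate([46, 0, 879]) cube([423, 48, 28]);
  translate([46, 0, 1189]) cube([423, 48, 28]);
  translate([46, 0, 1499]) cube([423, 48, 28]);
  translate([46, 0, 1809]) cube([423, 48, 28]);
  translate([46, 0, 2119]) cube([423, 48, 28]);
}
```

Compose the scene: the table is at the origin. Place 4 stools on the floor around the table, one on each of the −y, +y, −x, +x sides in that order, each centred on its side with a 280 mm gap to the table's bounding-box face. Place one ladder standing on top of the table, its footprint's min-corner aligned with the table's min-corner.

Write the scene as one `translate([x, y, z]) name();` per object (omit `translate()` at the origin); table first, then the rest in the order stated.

table();
translate([506, -581, 0]) stool();
translate([506, 1163, 0]) stool();
translate([-591, 291, 0]) stool();
translate([1603, 291, 0]) stool();
translate([0, 0, 764]) ladder();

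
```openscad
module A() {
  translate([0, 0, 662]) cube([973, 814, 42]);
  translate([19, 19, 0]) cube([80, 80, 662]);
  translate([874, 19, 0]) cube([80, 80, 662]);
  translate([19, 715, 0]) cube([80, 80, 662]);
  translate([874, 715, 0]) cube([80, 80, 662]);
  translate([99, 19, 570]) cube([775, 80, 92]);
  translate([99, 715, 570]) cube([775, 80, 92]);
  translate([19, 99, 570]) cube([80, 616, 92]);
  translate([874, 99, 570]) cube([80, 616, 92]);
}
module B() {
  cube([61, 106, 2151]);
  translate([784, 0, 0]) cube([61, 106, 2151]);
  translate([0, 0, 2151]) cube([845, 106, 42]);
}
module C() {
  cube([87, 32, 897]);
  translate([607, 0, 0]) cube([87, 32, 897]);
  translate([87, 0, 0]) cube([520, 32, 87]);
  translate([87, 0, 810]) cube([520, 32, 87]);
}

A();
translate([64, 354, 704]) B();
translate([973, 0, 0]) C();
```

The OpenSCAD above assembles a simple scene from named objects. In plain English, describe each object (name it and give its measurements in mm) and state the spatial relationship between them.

A is a table with a 973×814 mm rectangular top, 42 mm thick, top surface at z = 704 mm, supported by four 80×80 mm square legs, each inset 19 mm from the nearest pair of top edges, running from the floor. Four apron rails, 80 mm thick and 92 mm tall, run between adjacent legs with their top edges flush with the underside of the top and their outer faces flush with the legs' outer faces.

B is a door frame. The clear opening is 723 mm wide and 2151 mm high. Two 61 mm wide jambs, 106 mm deep, stand either side of the opening from the floor to the top of the opening. A 42 mm thick head sits across the top of both jambs, spanning the full outside width of the frame.

C is a rectangular picture frame lying in the x–z plane (depth along y). The opening is 520 mm wide (x) by 723 mm tall (z), surrounded by a border 87 mm wide on all four sides. The frame is 32 mm deep and is made of two full-height vertical stiles with two horizontal rails fitted between them.

The door frame is on top of the table, centred. The picture frame is against the table's +x side, with their −y faces flush.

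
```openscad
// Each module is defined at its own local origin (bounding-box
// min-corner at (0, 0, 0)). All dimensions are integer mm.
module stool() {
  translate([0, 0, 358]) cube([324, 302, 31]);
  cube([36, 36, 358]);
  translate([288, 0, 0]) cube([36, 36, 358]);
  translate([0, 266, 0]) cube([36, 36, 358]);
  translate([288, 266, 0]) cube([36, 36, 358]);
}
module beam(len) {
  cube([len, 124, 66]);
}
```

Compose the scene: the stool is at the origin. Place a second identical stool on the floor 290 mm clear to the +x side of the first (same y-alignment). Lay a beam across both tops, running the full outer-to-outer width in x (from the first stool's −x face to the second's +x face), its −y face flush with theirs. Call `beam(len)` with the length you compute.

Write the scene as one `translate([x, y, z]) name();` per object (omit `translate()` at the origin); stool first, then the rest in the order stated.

stool();
translate([614, 0, 0]) stool();
translate([0, 0, 389]) beam(938);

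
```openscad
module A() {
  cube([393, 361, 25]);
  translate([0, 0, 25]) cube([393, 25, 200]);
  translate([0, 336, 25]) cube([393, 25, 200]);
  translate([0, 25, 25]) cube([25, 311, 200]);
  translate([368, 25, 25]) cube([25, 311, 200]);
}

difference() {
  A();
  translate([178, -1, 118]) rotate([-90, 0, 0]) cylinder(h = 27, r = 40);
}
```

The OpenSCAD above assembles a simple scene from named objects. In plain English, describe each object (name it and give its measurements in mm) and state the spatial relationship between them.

A is an open-topped rectangular box: outside dimensions 393×361×225 mm, with a uniform wall and base thickness of 25 mm. The base is a full 393×361 slab on the floor; four walls sit on top of the base. The front and back walls (the −y and +y sides) span the full width; the two side walls fit between them.

The open box has a circular hole of radius 40 mm through its front wall, centred at (x = 178, z = 118).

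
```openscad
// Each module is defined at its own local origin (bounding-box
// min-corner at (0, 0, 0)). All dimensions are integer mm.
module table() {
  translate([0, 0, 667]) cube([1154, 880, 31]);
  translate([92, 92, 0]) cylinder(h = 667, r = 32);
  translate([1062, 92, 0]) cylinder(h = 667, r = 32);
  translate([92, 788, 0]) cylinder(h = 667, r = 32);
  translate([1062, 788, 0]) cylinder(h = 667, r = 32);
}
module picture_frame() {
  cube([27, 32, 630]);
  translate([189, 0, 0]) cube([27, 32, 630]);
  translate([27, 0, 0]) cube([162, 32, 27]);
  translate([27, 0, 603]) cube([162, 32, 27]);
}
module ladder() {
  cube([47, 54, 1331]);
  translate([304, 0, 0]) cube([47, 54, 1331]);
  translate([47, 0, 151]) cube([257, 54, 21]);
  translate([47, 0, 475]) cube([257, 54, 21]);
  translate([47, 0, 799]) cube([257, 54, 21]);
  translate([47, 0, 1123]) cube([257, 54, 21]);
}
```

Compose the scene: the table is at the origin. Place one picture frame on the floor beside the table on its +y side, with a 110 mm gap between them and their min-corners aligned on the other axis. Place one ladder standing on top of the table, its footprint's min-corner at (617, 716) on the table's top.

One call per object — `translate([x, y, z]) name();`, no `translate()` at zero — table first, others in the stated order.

table();
translate([0, 990, 0]) picture_frame();
translate([617, 716, 698]) ladder();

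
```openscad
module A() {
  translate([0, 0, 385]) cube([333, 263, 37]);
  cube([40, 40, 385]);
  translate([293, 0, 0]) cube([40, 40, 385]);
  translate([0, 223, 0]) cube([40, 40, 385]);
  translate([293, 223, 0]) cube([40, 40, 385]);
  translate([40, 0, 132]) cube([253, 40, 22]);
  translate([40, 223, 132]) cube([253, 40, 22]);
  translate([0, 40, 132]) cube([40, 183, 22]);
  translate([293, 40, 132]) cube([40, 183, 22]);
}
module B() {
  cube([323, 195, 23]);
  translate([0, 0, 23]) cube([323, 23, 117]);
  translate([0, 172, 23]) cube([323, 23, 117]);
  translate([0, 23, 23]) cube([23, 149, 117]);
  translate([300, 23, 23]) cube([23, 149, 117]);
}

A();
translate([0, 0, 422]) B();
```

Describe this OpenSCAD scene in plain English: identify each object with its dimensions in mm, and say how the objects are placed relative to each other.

A is a four-legged stool. The seat is a 333×263×37 mm slab whose top surface is at z = 422 mm; four square legs, each 40×40 mm in cross-section, run from the floor (z = 0) to the underside of the seat, each flush with a corner of the seat. Four stretchers, 40 mm wide and 22 mm tall, connect adjacent legs with their undersides at z = 132 mm, each running between the inner faces of the legs it joins and aligned with the legs' outer faces on the other axis.

B is an open storage box with external size 323×195×140 mm and wall thickness 23 mm (the base is also 23 mm thick). The base covers the whole footprint; the four walls stand on the base, with the y-facing walls full-width and the x-facing walls fitting between their inner faces.

The open box is on top of the stool.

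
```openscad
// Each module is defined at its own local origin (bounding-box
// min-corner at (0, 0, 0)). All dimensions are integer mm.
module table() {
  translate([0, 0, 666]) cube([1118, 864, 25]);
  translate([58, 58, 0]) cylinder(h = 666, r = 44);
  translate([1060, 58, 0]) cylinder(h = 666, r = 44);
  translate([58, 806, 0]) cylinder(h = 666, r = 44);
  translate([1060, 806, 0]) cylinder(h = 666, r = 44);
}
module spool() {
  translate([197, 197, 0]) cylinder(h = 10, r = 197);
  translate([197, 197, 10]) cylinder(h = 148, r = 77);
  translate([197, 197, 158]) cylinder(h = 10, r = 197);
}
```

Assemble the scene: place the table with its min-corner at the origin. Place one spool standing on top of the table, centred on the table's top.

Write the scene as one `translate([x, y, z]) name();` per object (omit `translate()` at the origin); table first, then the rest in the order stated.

table();
translate([362, 235, 691]) spool();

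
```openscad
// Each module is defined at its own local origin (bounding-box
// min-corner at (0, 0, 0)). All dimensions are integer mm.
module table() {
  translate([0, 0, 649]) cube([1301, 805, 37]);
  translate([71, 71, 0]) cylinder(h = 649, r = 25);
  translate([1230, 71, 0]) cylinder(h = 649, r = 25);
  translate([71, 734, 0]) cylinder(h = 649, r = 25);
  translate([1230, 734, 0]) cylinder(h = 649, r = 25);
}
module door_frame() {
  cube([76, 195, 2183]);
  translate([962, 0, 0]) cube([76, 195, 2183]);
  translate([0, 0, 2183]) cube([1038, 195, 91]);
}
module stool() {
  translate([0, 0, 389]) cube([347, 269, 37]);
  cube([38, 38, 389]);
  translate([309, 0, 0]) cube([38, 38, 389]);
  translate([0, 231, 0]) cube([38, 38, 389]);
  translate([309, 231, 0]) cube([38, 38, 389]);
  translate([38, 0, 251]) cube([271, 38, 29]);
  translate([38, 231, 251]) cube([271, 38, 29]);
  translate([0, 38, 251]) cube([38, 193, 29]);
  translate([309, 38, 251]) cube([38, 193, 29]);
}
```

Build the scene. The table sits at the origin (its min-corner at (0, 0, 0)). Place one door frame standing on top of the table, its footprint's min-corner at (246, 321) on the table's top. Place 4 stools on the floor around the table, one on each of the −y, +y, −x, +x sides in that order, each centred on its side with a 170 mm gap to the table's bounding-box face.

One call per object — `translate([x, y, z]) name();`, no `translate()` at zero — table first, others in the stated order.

table();
translate([246, 321, 686]) door_frame();
translate([477, -439, 0]) stool();
translate([477, 975, 0]) stool();
translate([-517, 268, 0]) stool();
translate([1471, 268, 0]) stool();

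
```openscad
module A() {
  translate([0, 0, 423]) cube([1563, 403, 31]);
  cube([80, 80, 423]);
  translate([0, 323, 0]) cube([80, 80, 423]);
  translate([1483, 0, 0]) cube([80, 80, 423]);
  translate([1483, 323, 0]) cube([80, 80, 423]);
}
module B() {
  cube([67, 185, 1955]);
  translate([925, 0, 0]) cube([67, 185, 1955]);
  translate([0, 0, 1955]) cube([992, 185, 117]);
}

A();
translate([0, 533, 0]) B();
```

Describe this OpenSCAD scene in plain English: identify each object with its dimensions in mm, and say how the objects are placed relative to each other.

A is a bench: a 1563×403 mm seat slab, 31 mm thick, top at z = 454 mm, on four 80×80 mm square legs flush with the seat corners and standing on z = 0.

B is a door frame. The clear opening is 858 mm wide and 1955 mm high. Two 67 mm wide jambs, 185 mm deep, stand either side of the opening from the floor to the top of the opening. A 117 mm thick head sits across the top of both jambs, spanning the full outside width of the frame.

The door frame is on the floor beside the bench on its +y side.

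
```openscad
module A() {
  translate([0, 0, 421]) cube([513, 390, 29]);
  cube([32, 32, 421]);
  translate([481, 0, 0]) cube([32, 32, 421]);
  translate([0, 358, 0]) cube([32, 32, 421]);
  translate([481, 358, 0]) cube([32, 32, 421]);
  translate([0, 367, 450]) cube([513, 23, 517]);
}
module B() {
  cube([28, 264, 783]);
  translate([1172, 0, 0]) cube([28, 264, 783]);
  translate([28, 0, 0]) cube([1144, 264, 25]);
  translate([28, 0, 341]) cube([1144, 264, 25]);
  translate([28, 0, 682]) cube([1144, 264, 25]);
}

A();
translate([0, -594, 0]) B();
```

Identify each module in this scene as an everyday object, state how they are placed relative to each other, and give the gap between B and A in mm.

The bookshelf's nearest face is 330 mm from the chair's −y face.

A is a chair. B is a bookshelf. The bookshelf is on the floor beside the chair on its −y side. The gap between the bookshelf and the chair is 330 mm.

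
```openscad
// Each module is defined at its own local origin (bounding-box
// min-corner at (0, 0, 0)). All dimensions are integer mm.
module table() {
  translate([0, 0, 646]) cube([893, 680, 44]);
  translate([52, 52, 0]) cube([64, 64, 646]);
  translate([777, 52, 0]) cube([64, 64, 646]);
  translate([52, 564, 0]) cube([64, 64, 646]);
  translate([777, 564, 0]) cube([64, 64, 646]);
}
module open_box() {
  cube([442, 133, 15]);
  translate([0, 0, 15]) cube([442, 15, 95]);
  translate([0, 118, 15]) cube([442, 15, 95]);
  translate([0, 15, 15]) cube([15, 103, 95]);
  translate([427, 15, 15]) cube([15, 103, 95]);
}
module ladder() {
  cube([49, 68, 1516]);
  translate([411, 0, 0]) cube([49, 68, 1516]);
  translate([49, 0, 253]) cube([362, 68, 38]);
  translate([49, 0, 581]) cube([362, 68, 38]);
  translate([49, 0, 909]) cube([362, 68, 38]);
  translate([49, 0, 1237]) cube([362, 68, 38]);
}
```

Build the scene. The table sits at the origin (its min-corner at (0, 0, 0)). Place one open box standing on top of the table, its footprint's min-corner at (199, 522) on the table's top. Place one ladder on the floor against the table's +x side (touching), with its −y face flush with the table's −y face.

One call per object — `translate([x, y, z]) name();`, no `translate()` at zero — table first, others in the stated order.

table();
translate([199, 522, 690]) open_box();
translate([893, 0, 0]) ladder();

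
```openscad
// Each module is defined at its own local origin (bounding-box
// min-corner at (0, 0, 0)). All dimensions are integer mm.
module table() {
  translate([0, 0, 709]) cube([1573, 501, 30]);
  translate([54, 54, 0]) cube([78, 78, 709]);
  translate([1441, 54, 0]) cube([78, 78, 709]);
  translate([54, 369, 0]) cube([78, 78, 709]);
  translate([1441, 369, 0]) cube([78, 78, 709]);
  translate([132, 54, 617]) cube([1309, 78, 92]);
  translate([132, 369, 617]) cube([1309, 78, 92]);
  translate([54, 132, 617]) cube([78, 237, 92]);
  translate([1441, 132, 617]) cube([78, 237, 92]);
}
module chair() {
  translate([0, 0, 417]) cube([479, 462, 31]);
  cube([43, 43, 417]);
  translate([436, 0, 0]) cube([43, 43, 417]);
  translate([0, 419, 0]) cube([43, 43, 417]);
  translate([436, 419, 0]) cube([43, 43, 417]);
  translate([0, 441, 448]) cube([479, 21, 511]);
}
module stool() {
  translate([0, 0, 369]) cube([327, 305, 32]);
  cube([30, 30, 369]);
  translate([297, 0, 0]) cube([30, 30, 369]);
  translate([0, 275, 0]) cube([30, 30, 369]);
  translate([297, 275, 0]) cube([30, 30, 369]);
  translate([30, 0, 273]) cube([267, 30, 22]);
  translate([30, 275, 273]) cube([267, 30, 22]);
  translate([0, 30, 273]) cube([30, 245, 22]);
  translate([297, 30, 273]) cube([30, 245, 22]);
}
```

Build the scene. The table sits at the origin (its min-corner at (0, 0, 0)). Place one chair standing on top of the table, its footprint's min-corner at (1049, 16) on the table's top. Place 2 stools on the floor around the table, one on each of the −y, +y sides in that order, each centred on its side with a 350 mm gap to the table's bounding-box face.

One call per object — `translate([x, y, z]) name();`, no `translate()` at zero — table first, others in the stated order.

table();
translate([1049, 16, 739]) chair();
translate([623, -655, 0]) stool();
translate([623, 851, 0]) stool();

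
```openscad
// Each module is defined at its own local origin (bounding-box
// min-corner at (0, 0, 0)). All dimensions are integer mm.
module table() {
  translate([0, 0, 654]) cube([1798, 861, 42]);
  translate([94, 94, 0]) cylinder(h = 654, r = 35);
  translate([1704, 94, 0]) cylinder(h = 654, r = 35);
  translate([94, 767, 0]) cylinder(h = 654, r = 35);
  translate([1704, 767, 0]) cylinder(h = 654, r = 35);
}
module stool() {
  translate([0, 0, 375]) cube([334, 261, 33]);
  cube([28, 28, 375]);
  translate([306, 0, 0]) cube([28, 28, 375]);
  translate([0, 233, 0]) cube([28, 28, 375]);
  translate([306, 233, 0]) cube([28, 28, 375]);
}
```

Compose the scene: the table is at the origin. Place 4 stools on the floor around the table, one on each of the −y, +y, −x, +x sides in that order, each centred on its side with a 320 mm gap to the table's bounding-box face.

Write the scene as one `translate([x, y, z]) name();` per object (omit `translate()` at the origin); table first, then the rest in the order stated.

table();
translate([732, -581, 0]) stool();
translate([732, 1181, 0]) stool();
translate([-654, 300, 0]) stool();
translate([2118, 300, 0]) stool();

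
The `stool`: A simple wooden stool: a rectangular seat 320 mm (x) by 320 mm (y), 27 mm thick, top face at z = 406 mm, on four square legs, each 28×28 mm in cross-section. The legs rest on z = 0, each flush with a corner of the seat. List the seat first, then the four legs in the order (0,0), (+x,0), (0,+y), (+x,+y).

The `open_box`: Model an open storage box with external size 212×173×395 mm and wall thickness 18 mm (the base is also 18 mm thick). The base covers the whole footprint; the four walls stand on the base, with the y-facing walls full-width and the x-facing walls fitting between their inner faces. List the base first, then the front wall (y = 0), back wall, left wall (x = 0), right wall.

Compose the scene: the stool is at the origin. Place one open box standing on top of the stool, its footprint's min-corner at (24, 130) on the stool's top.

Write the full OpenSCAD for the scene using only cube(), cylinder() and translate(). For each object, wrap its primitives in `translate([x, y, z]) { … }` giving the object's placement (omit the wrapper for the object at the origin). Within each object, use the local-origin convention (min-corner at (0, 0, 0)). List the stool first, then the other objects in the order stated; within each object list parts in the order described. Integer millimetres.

translate([0, 0, 379]) cube([320, 320, 27]);
cube([28, 28, 379]);
translate([292, 0, 0]) cube([28, 28, 379]);
translate([0, 292, 0]) cube([28, 28, 379]);
translate([292, 292, 0]) cube([28, 28, 379]);
translate([24, 130, 406]) {
  cube([212, 173, 18]);
  translate([0, 0, 18]) cube([212, 18, 377]);
  translate([0, 155, 18]) cube([212, 18, 377]);
  translate([0, 18, 18]) cube([18, 137, 377]);
  translate([194, 18, 18]) cube([18, 137, 377]);
}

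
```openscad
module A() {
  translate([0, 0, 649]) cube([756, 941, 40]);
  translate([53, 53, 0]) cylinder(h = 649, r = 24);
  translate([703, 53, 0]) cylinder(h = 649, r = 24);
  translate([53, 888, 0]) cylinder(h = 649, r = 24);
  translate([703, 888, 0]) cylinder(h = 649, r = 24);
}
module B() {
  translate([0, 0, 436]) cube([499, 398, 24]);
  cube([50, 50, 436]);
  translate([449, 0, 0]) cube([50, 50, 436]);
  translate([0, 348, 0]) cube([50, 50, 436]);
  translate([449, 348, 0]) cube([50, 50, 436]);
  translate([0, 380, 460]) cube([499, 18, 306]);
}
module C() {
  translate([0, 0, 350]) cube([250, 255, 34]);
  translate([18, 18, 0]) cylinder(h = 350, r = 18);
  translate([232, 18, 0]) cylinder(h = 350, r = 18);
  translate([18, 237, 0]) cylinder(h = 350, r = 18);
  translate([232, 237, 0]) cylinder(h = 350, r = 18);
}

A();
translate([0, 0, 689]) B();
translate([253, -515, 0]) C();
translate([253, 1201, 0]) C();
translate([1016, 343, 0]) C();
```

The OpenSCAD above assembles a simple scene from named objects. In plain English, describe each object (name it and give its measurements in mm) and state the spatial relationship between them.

A is a table: top 756 mm (x) × 941 mm (y), 40 mm thick, upper face at z = 689 mm, on four round legs of 48 mm diameter, each leg's bounding box inset 29 mm from the nearest pair of top edges, running from z = 0 to the bottom of the top.

B is a chair: 499×398 mm seat, 24 mm thick, top at z = 460 mm, on four 50 mm square corner legs flush with the seat edges. A 18 mm thick backrest slab spans the full seat width, extending 306 mm above the seat top, its back face flush with the seat's +y edge.

C is a four-legged stool. The seat is 250×255 mm, 34 mm thick, top at z = 384 mm. It stands on four round legs, each 36 mm in diameter, from z = 0 to the seat underside, each leg's axis is inset half a diameter from the nearest pair of seat edges (so the leg's bounding box is flush with the corner).

The chair is on top of the table. Three stools sit around the table at the −y, +y, +x sides.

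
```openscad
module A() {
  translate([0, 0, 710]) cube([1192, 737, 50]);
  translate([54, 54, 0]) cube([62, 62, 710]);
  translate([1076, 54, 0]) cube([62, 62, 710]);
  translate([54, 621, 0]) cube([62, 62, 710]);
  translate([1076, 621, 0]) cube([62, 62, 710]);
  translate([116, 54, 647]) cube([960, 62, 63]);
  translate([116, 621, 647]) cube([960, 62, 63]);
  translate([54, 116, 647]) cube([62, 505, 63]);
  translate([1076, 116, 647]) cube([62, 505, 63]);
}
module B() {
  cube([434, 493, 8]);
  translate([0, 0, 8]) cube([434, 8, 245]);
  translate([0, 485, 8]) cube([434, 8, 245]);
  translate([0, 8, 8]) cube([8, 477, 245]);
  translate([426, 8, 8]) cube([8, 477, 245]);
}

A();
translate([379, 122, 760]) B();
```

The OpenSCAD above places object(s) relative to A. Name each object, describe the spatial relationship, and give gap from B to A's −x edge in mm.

The open box's min-x is at 379; the table's min-x is 0; gap = 379 mm.

A is a table. B is an open box. The open box is on top of the table, centred. The gap from the open box to the table's −x edge is 379 mm.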